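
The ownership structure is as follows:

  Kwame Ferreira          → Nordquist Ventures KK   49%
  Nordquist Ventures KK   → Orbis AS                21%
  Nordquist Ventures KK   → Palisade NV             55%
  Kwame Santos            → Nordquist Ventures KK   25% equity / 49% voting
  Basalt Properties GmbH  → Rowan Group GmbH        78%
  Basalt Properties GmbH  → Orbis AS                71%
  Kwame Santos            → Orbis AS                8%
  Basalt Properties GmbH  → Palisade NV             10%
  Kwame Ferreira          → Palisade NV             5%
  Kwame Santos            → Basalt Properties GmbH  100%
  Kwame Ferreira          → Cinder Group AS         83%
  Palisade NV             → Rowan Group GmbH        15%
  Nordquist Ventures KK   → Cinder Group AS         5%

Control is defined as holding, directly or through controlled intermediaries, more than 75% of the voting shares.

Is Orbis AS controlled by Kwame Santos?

Yes

Kwame Santos holds 100% of Basalt, so Kwame Santos controls Basalt.
Basalt and Kwame Santos together hold 71% + 8% = 79% of Orbis, so Kwame Santos controls Orbis.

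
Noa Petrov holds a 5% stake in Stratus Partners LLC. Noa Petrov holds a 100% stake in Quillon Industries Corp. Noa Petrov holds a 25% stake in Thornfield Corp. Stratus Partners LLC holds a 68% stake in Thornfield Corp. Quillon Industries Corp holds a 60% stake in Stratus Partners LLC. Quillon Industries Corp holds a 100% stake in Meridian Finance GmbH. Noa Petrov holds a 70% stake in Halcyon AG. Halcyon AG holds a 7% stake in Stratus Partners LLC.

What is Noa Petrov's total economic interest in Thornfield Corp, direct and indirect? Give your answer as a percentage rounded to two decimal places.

72.53%

Noa reaches Thornfield along 4 paths.
Via Quillon → Stratus: 100% × 60% × 68% = 40.8%.
Via Halcyon → Stratus: 70% × 7% × 68% = 3.332%.
Via Stratus: 5% × 68% = 3.4%.
Direct stake: 25% = 25%.
Total: 40.8% + 3.332% + 3.4% + 25% = 72.532%.
Rounded: 72.53%.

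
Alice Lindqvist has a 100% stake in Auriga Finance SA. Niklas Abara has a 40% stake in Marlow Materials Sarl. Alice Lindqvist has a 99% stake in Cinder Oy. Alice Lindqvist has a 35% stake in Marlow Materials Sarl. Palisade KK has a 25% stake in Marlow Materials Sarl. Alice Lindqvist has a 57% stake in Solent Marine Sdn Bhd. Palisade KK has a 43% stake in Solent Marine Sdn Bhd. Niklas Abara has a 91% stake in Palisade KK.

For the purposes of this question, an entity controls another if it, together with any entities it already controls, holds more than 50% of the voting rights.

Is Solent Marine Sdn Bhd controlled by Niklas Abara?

Niklas holds 91% of Palisade, so Niklas controls Palisade.
Palisade and Niklas together hold 25% + 40% = 65% of Marlow, so Niklas controls Marlow.
In Solent, Niklas's side holds only 43%, not > 50%.
So Niklas does not control Solent.

No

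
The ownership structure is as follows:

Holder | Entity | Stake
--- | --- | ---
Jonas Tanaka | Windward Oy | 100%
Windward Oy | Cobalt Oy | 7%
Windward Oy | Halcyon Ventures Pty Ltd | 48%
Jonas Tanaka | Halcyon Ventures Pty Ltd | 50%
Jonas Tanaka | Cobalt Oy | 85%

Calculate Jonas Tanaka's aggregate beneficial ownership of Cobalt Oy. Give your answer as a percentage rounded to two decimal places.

92.00%

Jonas reaches Cobalt along 2 paths.
Direct stake: 85% = 85%.
Via Windward: 100% × 7% = 7%.
Total: 85% + 7% = 92%.
Rounded: 92.00%.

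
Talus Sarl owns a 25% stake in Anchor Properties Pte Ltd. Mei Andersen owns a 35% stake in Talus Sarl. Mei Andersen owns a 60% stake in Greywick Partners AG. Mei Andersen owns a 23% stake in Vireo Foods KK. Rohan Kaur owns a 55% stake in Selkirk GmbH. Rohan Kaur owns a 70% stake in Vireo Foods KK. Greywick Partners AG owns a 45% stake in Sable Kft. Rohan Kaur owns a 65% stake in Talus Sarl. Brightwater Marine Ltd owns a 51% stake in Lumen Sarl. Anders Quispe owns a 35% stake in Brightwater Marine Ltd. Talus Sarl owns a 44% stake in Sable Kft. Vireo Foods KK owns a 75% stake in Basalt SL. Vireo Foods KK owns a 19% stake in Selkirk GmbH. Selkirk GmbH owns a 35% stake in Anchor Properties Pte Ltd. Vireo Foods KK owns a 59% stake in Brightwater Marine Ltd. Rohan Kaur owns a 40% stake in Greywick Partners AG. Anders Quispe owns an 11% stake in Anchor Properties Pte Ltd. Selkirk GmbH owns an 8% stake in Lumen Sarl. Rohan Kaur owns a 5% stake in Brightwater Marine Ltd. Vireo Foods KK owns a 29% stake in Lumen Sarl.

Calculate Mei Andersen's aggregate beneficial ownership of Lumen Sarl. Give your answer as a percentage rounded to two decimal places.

13.94%

Mei reaches Lumen along 3 paths.
Via Vireo: 23% × 29% = 6.67%.
Via Vireo → Brightwater: 23% × 59% × 51% = 6.9207%.
Via Vireo → Selkirk: 23% × 19% × 8% = 0.3496%.
Total: 6.67% + 6.9207% + 0.3496% = 13.9403%.
Rounded: 13.94%.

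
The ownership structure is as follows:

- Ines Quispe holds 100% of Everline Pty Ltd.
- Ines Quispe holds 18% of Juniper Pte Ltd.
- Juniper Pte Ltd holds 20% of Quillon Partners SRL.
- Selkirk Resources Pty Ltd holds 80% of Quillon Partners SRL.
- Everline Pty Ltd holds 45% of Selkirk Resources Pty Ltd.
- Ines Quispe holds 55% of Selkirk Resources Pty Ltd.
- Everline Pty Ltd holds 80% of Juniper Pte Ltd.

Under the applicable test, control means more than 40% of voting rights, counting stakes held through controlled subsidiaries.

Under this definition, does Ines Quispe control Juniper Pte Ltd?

Ines holds 100% of Everline, so Ines controls Everline.
Everline and Ines together hold 80% + 18% = 98% of Juniper, so Ines controls Juniper.

Yes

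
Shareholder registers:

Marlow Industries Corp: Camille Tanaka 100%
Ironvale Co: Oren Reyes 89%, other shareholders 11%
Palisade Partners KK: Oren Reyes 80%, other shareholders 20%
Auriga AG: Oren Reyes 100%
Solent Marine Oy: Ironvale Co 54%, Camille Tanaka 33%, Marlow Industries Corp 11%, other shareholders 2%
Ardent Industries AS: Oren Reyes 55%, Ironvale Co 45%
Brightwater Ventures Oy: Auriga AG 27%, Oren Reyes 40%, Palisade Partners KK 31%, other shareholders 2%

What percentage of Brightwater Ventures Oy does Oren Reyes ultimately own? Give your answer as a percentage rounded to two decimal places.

Oren reaches Brightwater along 3 paths.
Via Auriga: 100% × 27% = 27%.
Direct stake: 40% = 40%.
Via Palisade: 80% × 31% = 24.8%.
Total: 27% + 40% + 24.8% = 91.8%.
Rounded: 91.80%.

91.80%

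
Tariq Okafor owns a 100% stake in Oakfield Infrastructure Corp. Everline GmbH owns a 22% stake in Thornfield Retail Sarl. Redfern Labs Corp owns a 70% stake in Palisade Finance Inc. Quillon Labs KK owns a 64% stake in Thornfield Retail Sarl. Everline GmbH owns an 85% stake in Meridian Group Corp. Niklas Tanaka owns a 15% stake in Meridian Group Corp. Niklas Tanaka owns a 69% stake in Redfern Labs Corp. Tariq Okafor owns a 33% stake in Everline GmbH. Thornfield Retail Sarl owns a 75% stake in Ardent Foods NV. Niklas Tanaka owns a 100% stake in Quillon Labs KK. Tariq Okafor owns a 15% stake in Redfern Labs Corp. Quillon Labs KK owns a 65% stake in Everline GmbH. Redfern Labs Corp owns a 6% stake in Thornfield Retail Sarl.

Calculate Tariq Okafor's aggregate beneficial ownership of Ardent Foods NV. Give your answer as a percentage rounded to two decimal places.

6.12%

Tariq reaches Ardent along 2 paths.
Via Everline → Thornfield: 33% × 22% × 75% = 5.445%.
Via Redfern → Thornfield: 15% × 6% × 75% = 0.675%.
Total: 5.445% + 0.675% = 6.12%.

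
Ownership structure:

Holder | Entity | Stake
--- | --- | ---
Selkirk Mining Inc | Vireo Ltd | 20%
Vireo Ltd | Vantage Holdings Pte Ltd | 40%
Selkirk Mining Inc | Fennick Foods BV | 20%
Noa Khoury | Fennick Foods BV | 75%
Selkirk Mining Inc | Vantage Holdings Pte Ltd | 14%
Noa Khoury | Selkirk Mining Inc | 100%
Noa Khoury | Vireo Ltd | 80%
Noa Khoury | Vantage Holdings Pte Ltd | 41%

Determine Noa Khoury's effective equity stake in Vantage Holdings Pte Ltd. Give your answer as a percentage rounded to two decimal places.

Noa reaches Vantage along 4 paths.
Via Vireo: 80% × 40% = 32%.
Via Selkirk → Vireo: 100% × 20% × 40% = 8%.
Direct stake: 41% = 41%.
Via Selkirk: 100% × 14% = 14%.
Total: 32% + 8% + 41% + 14% = 95%.
Rounded: 95.00%.

95.00%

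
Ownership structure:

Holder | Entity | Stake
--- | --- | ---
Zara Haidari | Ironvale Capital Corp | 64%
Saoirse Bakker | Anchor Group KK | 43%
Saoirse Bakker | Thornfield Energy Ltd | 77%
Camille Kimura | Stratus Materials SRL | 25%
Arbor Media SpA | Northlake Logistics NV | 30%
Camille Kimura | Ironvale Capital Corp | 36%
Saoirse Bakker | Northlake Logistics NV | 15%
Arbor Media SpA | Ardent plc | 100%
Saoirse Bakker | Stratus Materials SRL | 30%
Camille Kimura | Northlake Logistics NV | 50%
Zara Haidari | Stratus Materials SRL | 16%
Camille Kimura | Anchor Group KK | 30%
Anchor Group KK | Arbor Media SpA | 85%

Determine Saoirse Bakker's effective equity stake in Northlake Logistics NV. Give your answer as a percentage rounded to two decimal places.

Saoirse reaches Northlake along 2 paths.
Via Anchor → Arbor: 43% × 85% × 30% = 10.965%.
Direct stake: 15% = 15%.
Total: 10.965% + 15% = 25.965%.
Rounded: 25.97%.

25.97%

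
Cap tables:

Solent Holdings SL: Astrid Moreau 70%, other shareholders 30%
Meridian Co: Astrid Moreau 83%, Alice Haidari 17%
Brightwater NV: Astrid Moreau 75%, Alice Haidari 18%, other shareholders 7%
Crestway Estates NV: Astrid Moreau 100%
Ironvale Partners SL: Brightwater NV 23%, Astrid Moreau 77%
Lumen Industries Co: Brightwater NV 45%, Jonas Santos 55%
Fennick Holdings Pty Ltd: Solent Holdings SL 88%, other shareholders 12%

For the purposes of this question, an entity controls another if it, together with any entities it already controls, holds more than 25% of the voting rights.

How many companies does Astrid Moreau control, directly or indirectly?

Astrid holds 70% of Solent, so Astrid controls Solent.
Astrid holds 83% of Meridian, so Astrid controls Meridian.
Astrid holds 75% of Brightwater, so Astrid controls Brightwater.
Astrid holds 100% of Crestway, so Astrid controls Crestway.
Brightwater and Astrid together hold 23% + 77% = 100% of Ironvale, so Astrid controls Ironvale.
Brightwater holds 45% of Lumen, so Astrid controls Lumen.
Solent holds 88% of Fennick, so Astrid controls Fennick.
Astrid controls 7 companies.

7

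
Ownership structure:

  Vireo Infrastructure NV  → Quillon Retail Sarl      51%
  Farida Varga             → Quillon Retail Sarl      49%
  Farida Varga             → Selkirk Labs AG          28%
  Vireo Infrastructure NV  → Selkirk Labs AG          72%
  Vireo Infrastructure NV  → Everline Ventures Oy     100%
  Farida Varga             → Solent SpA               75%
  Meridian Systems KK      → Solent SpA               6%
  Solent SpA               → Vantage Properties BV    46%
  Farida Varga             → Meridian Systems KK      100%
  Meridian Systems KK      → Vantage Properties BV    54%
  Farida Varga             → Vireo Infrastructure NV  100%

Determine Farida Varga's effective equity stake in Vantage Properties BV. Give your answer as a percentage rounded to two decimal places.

Farida reaches Vantage along 3 paths.
Via Meridian: 100% × 54% = 54%.
Via Solent: 75% × 46% = 34.5%.
Via Meridian → Solent: 100% × 6% × 46% = 2.76%.
Total: 54% + 34.5% + 2.76% = 91.26%.

91.26%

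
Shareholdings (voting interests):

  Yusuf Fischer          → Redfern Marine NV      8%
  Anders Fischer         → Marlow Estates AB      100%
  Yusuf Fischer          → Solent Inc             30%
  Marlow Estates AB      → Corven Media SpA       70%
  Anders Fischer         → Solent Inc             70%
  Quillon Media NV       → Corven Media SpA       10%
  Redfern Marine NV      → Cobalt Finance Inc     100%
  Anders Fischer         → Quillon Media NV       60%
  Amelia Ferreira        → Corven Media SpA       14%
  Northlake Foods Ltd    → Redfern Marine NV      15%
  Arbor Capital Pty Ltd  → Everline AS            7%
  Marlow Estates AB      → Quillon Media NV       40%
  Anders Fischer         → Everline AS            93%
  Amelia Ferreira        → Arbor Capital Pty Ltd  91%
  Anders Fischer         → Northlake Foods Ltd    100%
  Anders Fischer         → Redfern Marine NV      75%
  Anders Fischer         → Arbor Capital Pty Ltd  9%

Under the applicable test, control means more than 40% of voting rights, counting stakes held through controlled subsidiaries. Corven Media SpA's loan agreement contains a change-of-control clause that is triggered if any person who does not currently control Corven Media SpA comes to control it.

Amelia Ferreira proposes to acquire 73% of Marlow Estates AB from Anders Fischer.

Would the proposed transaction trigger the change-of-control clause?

The purchase adds only to Amelia's holdings (Anders's stake shrinks), so Amelia is the only person who could newly come to control Corven.
Amelia holds 91% of Arbor, so Amelia controls Arbor.
In Corven, Amelia's side holds only 14%, not > 40%.
So before the transaction, Amelia does not control Corven.
After the purchase, Amelia holds 73% of Marlow directly, and Anders's stake falls to 27%.
Amelia holds 73% of Marlow, so Amelia controls Marlow.
Marlow and Amelia together hold 70% + 14% = 84% of Corven, so Amelia controls Corven.
Amelia did not control Corven before and does after, so the clause is triggered.

Yes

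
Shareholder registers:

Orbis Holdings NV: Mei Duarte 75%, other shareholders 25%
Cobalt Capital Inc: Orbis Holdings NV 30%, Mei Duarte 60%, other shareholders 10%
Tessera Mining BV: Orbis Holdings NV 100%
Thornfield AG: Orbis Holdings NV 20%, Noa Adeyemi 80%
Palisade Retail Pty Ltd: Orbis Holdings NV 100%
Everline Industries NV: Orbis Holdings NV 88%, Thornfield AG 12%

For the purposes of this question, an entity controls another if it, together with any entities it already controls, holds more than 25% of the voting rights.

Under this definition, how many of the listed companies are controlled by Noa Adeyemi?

Noa holds 80% of Thornfield, so Noa controls Thornfield.
No other company's threshold is met.
Noa controls 1 company.

1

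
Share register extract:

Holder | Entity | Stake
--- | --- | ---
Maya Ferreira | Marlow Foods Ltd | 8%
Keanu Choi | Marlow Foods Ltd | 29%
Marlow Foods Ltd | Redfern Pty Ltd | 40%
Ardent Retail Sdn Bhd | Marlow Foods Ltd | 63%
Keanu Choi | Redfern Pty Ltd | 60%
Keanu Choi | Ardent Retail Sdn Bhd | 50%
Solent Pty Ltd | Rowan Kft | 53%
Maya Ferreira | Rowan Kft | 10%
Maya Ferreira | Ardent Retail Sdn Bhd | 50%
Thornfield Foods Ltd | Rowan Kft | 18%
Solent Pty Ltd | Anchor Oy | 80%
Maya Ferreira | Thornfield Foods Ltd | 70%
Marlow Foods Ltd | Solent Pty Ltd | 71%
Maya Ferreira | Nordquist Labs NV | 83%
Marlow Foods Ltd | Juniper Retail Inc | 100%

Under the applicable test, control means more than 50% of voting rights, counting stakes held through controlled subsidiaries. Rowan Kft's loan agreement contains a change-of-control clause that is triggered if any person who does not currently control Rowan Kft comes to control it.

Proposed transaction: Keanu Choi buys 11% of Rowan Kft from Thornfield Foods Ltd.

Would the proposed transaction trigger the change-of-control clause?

The purchase adds only to Keanu's holdings (Thornfield's stake shrinks), so Keanu is the only person who could newly come to control Rowan.
Keanu holds 60% of Redfern, so Keanu controls Redfern.
Neither Keanu nor any entity Keanu controls holds any voting interest in Rowan.
So before the transaction, Keanu does not control Rowan.
After the purchase, Keanu holds 11% of Rowan directly, and Thornfield's stake falls to 7%.
After the transaction, Keanu's side holds 11% of Rowan, not > 50%, so Keanu still does not control Rowan.
No new person acquires control, so the clause is not triggered.

No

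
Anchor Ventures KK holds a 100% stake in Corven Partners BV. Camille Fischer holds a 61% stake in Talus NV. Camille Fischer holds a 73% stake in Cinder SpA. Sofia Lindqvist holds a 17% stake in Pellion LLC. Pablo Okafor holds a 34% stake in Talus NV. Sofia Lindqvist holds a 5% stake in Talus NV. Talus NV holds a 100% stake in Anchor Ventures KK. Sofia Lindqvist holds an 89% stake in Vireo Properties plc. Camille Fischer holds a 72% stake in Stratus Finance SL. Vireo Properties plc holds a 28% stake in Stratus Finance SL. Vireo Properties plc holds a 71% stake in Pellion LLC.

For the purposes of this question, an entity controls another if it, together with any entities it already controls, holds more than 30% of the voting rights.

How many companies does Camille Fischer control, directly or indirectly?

5

Camille holds 61% of Talus, so Camille controls Talus.
Camille holds 73% of Cinder, so Camille controls Cinder.
Camille holds 72% of Stratus, so Camille controls Stratus.
Talus holds 100% of Anchor, so Camille controls Anchor.
Anchor holds 100% of Corven, so Camille controls Corven.
No other company's threshold is met.
Camille controls 5 companies.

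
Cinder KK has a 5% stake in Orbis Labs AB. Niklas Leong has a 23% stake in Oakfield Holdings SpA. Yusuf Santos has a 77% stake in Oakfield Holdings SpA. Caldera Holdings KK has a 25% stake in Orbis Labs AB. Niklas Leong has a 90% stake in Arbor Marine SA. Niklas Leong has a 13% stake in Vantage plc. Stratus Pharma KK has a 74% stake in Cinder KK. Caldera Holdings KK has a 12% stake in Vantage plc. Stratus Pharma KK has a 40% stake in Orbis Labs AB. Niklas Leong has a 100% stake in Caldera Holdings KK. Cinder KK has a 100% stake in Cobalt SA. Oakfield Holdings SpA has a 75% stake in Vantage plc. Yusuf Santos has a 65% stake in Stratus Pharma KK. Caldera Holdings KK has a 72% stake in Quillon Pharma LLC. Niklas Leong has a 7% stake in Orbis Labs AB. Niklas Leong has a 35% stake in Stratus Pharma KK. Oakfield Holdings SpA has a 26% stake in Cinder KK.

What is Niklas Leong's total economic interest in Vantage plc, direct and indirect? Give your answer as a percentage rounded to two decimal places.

42.25%

Niklas reaches Vantage along 3 paths.
Direct stake: 13% = 13%.
Via Oakfield: 23% × 75% = 17.25%.
Via Caldera: 100% × 12% = 12%.
Total: 13% + 17.25% + 12% = 42.25%.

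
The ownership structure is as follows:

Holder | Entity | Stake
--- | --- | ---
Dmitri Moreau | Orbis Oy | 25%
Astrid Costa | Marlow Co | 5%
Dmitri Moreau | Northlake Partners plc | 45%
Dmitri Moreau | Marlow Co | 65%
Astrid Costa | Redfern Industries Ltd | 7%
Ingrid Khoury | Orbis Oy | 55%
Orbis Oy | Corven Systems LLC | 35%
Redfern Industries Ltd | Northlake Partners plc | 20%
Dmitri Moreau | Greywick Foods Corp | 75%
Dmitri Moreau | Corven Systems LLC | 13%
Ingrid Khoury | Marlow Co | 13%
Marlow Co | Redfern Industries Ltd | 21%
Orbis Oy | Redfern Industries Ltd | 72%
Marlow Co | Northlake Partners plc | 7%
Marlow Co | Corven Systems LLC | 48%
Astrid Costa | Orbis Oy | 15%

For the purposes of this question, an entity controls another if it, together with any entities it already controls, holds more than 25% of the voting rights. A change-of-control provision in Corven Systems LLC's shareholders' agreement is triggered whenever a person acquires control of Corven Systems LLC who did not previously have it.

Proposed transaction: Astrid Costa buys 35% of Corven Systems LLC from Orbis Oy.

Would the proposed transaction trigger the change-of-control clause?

Yes

The purchase adds only to Astrid's holdings (Orbis's stake shrinks), so Astrid is the only person who could newly come to control Corven.
Astrid's largest direct stake is 15% in Orbis, which does not meet the threshold, so Astrid controls no company.
Neither Astrid nor any entity Astrid controls holds any voting interest in Corven.
So before the transaction, Astrid does not control Corven.
After the purchase, Astrid holds 35% of Corven directly, and Orbis's stake falls to 0%.
Astrid holds 35% of Corven, so Astrid controls Corven.
Astrid did not control Corven before and does after, so the clause is triggered.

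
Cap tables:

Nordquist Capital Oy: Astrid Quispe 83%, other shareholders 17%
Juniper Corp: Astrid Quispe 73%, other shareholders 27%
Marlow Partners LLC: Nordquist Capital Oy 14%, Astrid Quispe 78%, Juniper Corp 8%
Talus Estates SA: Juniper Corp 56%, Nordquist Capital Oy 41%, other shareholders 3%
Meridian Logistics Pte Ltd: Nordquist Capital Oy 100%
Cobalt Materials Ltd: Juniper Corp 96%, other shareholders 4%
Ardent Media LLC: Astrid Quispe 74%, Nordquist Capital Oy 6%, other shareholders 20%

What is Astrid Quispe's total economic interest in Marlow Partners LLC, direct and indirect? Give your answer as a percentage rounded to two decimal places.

95.46%

Astrid reaches Marlow along 3 paths.
Via Nordquist: 83% × 14% = 11.62%.
Direct stake: 78% = 78%.
Via Juniper: 73% × 8% = 5.84%.
Total: 11.62% + 78% + 5.84% = 95.46%.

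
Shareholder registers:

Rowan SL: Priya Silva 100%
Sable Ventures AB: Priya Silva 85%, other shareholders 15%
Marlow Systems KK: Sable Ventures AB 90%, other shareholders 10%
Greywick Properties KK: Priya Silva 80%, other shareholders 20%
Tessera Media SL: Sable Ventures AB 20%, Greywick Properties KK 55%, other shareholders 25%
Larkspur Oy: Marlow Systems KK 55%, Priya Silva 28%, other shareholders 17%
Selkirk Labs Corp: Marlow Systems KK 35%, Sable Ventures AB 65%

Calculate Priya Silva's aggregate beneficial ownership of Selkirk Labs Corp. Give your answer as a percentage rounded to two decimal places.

82.03%

Priya reaches Selkirk along 2 paths.
Via Sable → Marlow: 85% × 90% × 35% = 26.775%.
Via Sable: 85% × 65% = 55.25%.
Total: 26.775% + 55.25% = 82.025%.
Rounded: 82.03%.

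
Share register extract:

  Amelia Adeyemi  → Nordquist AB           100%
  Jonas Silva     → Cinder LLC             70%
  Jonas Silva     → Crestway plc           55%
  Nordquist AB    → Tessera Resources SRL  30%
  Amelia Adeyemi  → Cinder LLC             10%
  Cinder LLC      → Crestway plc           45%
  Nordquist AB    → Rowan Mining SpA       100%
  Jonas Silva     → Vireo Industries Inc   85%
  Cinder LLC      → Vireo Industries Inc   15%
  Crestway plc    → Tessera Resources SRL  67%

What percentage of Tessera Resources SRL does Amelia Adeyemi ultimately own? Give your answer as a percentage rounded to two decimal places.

Amelia reaches Tessera along 2 paths.
Via Cinder → Crestway: 10% × 45% × 67% = 3.015%.
Via Nordquist: 100% × 30% = 30%.
Total: 3.015% + 30% = 33.015%.
Rounded: 33.02%.

33.02%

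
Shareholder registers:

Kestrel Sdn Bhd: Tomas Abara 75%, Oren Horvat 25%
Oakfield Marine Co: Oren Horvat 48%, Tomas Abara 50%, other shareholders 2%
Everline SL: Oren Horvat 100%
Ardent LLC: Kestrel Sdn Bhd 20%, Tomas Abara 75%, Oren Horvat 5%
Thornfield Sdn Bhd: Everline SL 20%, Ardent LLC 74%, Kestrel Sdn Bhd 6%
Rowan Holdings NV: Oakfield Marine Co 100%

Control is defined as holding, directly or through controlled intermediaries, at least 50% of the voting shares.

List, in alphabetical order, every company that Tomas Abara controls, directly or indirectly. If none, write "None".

Tomas holds 75% of Kestrel, so Tomas controls Kestrel.
Tomas holds 50% of Oakfield, so Tomas controls Oakfield.
Kestrel and Tomas together hold 20% + 75% = 95% of Ardent, so Tomas controls Ardent.
Ardent and Kestrel together hold 74% + 6% = 80% of Thornfield, so Tomas controls Thornfield.
Oakfield holds 100% of Rowan, so Tomas controls Rowan.
No other company's threshold is met.

Ardent LLC, Kestrel Sdn Bhd, Oakfield Marine Co, Rowan Holdings NV, Thornfield Sdn Bhd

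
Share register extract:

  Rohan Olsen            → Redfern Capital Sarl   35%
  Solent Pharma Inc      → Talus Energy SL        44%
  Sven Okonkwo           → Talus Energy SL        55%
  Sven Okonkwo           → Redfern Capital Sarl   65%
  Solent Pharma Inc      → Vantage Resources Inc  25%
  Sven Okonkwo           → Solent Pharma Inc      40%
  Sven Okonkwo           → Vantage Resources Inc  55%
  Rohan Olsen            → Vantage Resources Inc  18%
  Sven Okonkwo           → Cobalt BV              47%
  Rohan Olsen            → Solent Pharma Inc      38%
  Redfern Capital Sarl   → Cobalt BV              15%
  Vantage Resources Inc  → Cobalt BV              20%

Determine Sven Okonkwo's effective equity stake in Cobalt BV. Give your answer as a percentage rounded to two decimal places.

Sven reaches Cobalt along 4 paths.
Via Solent → Vantage: 40% × 25% × 20% = 2%.
Via Vantage: 55% × 20% = 11%.
Direct stake: 47% = 47%.
Via Redfern: 65% × 15% = 9.75%.
Total: 2% + 11% + 47% + 9.75% = 69.75%.

69.75%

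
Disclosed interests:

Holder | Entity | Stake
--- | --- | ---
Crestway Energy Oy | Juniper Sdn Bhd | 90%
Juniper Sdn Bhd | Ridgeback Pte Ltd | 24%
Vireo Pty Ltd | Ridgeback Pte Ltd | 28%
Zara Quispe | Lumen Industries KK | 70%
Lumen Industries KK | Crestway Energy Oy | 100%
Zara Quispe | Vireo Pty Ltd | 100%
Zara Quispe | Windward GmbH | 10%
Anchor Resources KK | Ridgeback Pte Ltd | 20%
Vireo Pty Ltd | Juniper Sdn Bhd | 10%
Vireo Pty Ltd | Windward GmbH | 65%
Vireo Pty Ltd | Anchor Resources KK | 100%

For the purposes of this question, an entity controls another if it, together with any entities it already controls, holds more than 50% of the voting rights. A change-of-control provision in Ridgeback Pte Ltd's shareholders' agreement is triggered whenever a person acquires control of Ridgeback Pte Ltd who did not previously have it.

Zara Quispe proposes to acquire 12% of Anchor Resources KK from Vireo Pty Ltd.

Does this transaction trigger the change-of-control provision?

No

The purchase adds only to Zara's holdings (Vireo's stake shrinks), so Zara is the only person who could newly come to control Ridgeback.
Zara holds 70% of Lumen, so Zara controls Lumen.
Lumen holds 100% of Crestway, so Zara controls Crestway.
Zara holds 100% of Vireo, so Zara controls Vireo.
Crestway and Vireo together hold 90% + 10% = 100% of Juniper, so Zara controls Juniper.
Vireo holds 100% of Anchor, so Zara controls Anchor.
Anchor and Juniper and Vireo together hold 20% + 24% + 28% = 72% of Ridgeback, so Zara controls Ridgeback.
So Zara already controls Ridgeback before the transaction.
After the purchase, Zara holds 12% of Anchor directly, and Vireo's stake falls to 88%.
Zara controlled Ridgeback already, so this is not a new person acquiring control; every other person's position is unchanged or reduced.
No new person acquires control, so the clause is not triggered.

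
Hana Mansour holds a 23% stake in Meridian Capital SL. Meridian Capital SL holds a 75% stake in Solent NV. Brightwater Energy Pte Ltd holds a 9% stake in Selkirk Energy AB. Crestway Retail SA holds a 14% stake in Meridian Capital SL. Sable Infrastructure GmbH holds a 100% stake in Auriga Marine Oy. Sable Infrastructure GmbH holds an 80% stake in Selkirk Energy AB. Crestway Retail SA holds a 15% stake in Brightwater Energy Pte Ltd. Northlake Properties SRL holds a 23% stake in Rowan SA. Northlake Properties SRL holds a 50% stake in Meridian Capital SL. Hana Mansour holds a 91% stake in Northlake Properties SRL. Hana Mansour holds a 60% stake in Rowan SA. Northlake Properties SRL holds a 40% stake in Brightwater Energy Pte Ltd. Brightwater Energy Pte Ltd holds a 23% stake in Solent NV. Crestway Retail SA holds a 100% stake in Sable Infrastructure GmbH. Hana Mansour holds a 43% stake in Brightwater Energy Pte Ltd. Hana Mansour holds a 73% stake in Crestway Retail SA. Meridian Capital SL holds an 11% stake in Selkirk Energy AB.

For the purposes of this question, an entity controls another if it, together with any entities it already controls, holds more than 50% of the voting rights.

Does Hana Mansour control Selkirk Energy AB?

Yes

Hana holds 91% of Northlake, so Hana controls Northlake.
Hana holds 73% of Crestway, so Hana controls Crestway.
Hana and Crestway and Northlake together hold 43% + 15% + 40% = 98% of Brightwater, so Hana controls Brightwater.
Crestway holds 100% of Sable, so Hana controls Sable.
Northlake and Crestway and Hana together hold 50% + 14% + 23% = 87% of Meridian, so Hana controls Meridian.
Brightwater and Sable and Meridian together hold 9% + 80% + 11% = 100% of Selkirk, so Hana controls Selkirk.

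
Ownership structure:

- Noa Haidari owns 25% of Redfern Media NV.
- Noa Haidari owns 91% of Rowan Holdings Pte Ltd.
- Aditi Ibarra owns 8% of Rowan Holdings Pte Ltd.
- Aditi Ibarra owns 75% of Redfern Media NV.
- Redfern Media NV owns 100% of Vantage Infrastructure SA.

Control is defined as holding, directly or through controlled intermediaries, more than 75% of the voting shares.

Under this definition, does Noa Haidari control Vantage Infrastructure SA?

No

Noa holds 91% of Rowan, so Noa controls Rowan.
Neither Noa nor any entity Noa controls holds any voting interest in Vantage.
So Noa does not control Vantage.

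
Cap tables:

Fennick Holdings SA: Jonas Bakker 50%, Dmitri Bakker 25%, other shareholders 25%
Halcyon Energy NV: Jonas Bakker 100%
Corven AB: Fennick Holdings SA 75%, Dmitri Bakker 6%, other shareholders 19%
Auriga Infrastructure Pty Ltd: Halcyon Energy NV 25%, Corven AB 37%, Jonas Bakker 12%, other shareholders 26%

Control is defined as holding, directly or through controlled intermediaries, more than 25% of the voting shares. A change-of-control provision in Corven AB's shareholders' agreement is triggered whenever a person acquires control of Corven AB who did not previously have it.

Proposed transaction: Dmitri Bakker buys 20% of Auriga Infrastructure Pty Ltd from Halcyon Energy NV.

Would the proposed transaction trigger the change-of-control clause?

No

The purchase adds only to Dmitri's holdings (Halcyon's stake shrinks), so Dmitri is the only person who could newly come to control Corven.
Dmitri's largest direct stake is 25% in Fennick, which does not meet the threshold, so Dmitri controls no company.
In Corven, Dmitri's side holds only 6%, not > 25%.
So before the transaction, Dmitri does not control Corven.
After the purchase, Dmitri holds 20% of Auriga directly, and Halcyon's stake falls to 5%.
Dmitri's side now holds 20% of Auriga, not > 25%, so Dmitri still does not control Auriga.
After the transaction, Dmitri's side holds 6% of Corven, not > 25%, so Dmitri still does not control Corven.
No new person acquires control, so the clause is not triggered.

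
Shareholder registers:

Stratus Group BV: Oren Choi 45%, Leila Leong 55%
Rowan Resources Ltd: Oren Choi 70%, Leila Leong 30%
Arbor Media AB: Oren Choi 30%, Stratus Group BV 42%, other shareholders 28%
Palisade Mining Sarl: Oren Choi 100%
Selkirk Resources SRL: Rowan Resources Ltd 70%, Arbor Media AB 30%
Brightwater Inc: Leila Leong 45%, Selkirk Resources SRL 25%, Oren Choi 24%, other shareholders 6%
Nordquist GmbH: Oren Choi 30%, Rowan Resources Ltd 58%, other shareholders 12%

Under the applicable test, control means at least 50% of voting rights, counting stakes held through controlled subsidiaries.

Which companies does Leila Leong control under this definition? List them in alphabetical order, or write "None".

Stratus Group BV

Leila holds 55% of Stratus, so Leila controls Stratus.
No other company's threshold is met.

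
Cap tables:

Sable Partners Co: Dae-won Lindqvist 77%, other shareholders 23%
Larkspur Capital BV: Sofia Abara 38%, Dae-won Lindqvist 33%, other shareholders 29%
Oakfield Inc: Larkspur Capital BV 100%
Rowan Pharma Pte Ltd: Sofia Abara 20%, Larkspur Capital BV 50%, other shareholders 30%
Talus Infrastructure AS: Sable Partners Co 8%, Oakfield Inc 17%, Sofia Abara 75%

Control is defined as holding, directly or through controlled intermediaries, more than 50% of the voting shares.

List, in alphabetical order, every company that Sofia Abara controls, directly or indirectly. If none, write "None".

Talus Infrastructure AS

Sofia holds 75% of Talus, so Sofia controls Talus.
No other company's threshold is met.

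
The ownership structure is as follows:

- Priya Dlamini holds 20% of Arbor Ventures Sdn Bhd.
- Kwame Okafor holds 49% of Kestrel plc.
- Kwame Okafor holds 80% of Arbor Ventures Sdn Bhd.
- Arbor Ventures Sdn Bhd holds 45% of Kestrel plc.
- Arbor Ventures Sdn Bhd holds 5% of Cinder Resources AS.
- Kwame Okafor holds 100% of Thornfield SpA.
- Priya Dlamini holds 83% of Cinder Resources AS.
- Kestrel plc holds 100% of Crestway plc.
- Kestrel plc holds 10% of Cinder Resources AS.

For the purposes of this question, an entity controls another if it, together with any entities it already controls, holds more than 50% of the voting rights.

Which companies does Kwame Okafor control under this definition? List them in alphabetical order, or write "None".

Kwame holds 80% of Arbor, so Kwame controls Arbor.
Kwame and Arbor together hold 49% + 45% = 94% of Kestrel, so Kwame controls Kestrel.
Kestrel holds 100% of Crestway, so Kwame controls Crestway.
Kwame holds 100% of Thornfield, so Kwame controls Thornfield.
No other company's threshold is met.

Arbor Ventures Sdn Bhd, Crestway plc, Kestrel plc, Thornfield SpA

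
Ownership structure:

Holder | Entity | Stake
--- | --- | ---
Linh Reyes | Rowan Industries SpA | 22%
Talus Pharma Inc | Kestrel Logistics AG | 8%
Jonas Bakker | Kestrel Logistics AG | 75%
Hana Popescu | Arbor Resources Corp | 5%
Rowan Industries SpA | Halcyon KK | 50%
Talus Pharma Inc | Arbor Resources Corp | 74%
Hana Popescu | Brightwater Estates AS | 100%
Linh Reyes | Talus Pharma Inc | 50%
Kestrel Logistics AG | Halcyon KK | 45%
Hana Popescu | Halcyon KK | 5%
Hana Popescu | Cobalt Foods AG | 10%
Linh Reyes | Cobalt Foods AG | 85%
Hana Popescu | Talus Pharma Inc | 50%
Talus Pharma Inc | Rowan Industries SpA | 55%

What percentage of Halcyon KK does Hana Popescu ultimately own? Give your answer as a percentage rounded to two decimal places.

Hana reaches Halcyon along 3 paths.
Direct stake: 5% = 5%.
Via Talus → Kestrel: 50% × 8% × 45% = 1.8%.
Via Talus → Rowan: 50% × 55% × 50% = 13.75%.
Total: 5% + 1.8% + 13.75% = 20.55%.

20.55%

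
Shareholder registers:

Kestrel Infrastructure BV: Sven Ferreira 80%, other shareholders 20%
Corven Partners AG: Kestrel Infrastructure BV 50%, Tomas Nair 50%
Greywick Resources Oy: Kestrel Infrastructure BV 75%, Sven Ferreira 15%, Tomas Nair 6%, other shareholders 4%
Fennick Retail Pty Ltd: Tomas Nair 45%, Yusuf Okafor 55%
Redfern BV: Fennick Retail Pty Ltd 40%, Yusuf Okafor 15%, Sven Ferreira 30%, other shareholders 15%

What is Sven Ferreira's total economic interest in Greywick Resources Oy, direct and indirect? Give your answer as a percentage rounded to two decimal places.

Sven reaches Greywick along 2 paths.
Via Kestrel: 80% × 75% = 60%.
Direct stake: 15% = 15%.
Total: 60% + 15% = 75%.
Rounded: 75.00%.

75.00%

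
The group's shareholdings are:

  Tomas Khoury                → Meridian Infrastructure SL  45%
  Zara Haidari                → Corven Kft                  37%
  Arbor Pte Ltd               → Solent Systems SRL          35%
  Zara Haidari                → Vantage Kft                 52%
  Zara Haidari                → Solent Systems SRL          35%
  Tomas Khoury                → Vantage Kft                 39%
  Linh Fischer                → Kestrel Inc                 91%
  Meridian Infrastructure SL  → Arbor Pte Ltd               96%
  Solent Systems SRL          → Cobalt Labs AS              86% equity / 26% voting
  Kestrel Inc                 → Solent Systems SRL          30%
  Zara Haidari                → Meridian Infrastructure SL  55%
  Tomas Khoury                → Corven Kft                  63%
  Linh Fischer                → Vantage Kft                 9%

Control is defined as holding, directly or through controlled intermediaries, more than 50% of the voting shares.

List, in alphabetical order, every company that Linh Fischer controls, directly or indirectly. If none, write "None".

Kestrel Inc

Linh holds 91% of Kestrel, so Linh controls Kestrel.
No other company's threshold is met.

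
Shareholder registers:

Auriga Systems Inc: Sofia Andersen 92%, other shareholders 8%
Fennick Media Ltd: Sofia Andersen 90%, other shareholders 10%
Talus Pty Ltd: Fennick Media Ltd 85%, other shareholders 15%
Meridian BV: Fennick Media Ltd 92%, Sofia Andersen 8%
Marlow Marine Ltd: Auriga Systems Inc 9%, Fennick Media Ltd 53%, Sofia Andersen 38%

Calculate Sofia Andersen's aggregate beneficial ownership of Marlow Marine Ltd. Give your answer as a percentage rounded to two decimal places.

93.98%

Sofia reaches Marlow along 3 paths.
Via Auriga: 92% × 9% = 8.28%.
Via Fennick: 90% × 53% = 47.7%.
Direct stake: 38% = 38%.
Total: 8.28% + 47.7% + 38% = 93.98%.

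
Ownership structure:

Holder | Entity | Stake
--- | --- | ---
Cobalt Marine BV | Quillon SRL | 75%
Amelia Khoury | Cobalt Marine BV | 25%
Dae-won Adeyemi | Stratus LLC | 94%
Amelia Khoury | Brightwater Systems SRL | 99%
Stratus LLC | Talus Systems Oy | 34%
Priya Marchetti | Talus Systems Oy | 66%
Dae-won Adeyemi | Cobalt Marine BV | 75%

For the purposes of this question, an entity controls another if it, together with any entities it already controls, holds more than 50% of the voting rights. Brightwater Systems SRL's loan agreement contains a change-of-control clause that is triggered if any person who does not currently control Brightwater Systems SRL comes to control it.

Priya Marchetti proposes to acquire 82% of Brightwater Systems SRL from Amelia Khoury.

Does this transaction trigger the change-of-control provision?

Yes

The purchase adds only to Priya's holdings (Amelia's stake shrinks), so Priya is the only person who could newly come to control Brightwater.
Priya holds 66% of Talus, so Priya controls Talus.
Neither Priya nor any entity Priya controls holds any voting interest in Brightwater.
So before the transaction, Priya does not control Brightwater.
After the purchase, Priya holds 82% of Brightwater directly, and Amelia's stake falls to 17%.
Priya holds 82% of Brightwater, so Priya controls Brightwater.
Priya did not control Brightwater before and does after, so the clause is triggered.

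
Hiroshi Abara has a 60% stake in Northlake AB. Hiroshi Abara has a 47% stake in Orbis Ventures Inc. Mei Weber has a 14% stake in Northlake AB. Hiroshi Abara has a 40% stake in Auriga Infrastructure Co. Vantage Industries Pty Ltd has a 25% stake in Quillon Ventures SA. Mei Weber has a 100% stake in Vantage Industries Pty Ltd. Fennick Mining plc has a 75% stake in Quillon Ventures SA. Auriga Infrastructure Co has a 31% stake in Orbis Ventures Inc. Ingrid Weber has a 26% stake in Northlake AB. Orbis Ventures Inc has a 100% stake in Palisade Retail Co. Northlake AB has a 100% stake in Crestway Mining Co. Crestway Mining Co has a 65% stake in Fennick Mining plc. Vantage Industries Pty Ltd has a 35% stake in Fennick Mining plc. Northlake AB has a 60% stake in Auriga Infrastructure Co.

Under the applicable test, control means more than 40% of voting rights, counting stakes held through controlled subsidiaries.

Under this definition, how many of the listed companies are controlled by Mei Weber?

1

Mei holds 100% of Vantage, so Mei controls Vantage.
No other company's threshold is met.
Mei controls 1 company.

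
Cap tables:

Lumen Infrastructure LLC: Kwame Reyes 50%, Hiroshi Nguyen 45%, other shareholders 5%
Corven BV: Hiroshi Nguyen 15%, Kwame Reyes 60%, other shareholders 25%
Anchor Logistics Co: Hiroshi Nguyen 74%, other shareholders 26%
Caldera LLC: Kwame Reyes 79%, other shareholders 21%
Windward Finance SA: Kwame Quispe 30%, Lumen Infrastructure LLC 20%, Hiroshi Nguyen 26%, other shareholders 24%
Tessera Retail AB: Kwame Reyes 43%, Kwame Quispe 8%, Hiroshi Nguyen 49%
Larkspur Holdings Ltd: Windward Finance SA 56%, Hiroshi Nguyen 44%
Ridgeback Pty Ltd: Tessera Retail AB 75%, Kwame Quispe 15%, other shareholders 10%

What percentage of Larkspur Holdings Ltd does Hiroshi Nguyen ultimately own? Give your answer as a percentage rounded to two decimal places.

Hiroshi reaches Larkspur along 3 paths.
Via Lumen → Windward: 45% × 20% × 56% = 5.04%.
Via Windward: 26% × 56% = 14.56%.
Direct stake: 44% = 44%.
Total: 5.04% + 14.56% + 44% = 63.6%.
Rounded: 63.60%.

63.60%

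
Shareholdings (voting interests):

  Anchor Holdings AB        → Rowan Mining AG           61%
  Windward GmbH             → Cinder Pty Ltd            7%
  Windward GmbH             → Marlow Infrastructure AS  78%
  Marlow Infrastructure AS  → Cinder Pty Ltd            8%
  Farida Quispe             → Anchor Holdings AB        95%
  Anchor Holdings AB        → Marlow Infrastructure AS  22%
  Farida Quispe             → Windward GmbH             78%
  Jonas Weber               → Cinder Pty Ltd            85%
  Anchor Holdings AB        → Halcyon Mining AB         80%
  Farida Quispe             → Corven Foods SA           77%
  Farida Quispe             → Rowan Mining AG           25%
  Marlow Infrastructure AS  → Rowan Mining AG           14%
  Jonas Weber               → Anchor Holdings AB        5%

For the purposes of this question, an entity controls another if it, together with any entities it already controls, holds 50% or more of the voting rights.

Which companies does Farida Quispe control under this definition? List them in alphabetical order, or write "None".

Farida holds 78% of Windward, so Farida controls Windward.
Farida holds 95% of Anchor, so Farida controls Anchor.
Farida holds 77% of Corven, so Farida controls Corven.
Anchor and Windward together hold 22% + 78% = 100% of Marlow, so Farida controls Marlow.
Anchor holds 80% of Halcyon, so Farida controls Halcyon.
Anchor and Marlow and Farida together hold 61% + 14% + 25% = 100% of Rowan, so Farida controls Rowan.
No other company's threshold is met.

Anchor Holdings AB, Corven Foods SA, Halcyon Mining AB, Marlow Infrastructure AS, Rowan Mining AG, Windward GmbH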